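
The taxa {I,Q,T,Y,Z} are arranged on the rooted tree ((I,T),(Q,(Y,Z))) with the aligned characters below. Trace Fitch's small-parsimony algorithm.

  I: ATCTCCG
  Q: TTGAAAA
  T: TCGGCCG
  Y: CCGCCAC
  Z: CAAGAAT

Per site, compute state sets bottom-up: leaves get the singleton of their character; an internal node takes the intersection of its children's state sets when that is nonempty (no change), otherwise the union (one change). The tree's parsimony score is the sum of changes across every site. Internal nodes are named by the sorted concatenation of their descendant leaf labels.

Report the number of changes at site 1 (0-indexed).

3

site 0, node IT: I={A} ∪ T={T} → {A,T} (+1)
site 0, node YZ: Y={C} ∩ Z={C} → {C} (+0)
site 0, node QYZ: Q={T} ∪ YZ={C} → {C,T} (+1)
site 0, node IQTYZ: IT={A,T} ∩ QYZ={C,T} → {T} (+0)
site 1, node IT: I={T} ∪ T={C} → {C,T} (+1)
site 1, node YZ: Y={C} ∪ Z={A} → {A,C} (+1)
site 1, node QYZ: Q={T} ∪ YZ={A,C} → {A,C,T} (+1)
site 1, node IQTYZ: IT={C,T} ∩ QYZ={A,C,T} → {C,T} (+0)
site 2, node IT: I={C} ∪ T={G} → {C,G} (+1)
site 2, node YZ: Y={G} ∪ Z={A} → {A,G} (+1)
site 2, node QYZ: Q={G} ∩ YZ={A,G} → {G} (+0)
site 2, node IQTYZ: IT={C,G} ∩ QYZ={G} → {G} (+0)
site 3, node IT: I={T} ∪ T={G} → {G,T} (+1)
site 3, node YZ: Y={C} ∪ Z={G} → {C,G} (+1)
site 3, node QYZ: Q={A} ∪ YZ={C,G} → {A,C,G} (+1)
site 3, node IQTYZ: IT={G,T} ∩ QYZ={A,C,G} → {G} (+0)
site 4, node IT: I={C} ∩ T={C} → {C} (+0)
site 4, node YZ: Y={C} ∪ Z={A} → {A,C} (+1)
site 4, node QYZ: Q={A} ∩ YZ={A,C} → {A} (+0)
site 4, node IQTYZ: IT={C} ∪ QYZ={A} → {A,C} (+1)
site 5, node IT: I={C} ∩ T={C} → {C} (+0)
site 5, node YZ: Y={A} ∩ Z={A} → {A} (+0)
site 5, node QYZ: Q={A} ∩ YZ={A} → {A} (+0)
site 5, node IQTYZ: IT={C} ∪ QYZ={A} → {A,C} (+1)
site 6, node IT: I={G} ∩ T={G} → {G} (+0)
site 6, node YZ: Y={C} ∪ Z={T} → {C,T} (+1)
site 6, node QYZ: Q={A} ∪ YZ={C,T} → {A,C,T} (+1)
site 6, node IQTYZ: IT={G} ∪ QYZ={A,C,T} → {A,C,G,T} (+1)
per-site changes: [2, 3, 2, 3, 2, 1, 3]; total = 16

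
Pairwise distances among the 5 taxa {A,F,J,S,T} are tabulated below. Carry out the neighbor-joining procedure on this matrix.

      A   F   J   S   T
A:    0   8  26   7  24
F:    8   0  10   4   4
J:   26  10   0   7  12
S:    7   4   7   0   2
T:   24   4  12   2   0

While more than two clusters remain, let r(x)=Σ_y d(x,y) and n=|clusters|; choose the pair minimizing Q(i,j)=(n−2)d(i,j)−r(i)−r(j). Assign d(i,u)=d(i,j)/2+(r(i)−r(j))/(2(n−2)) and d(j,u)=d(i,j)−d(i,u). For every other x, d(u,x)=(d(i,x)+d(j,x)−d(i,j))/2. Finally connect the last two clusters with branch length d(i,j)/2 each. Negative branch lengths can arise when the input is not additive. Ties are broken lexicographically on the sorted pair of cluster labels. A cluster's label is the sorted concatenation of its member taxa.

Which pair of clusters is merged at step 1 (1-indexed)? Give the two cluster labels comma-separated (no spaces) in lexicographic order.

1. join A+F (d=8, Q=-67) ⇒ AF; edges |A|=21/2, |F|=-5/2
  updated: d(AF,J)=14, d(AF,S)=3/2, d(AF,T)=10
2. join AF+S (d=3/2, Q=-33) ⇒ AFS; edges |AF|=9/2, |S|=-3
  updated: d(AFS,J)=39/4, d(AFS,T)=21/4
3. join AFS+J (d=39/4, Q=-27) ⇒ AFJS; edges |AFS|=3/2, |J|=33/4
  updated: d(AFJS,T)=15/4
4. join AFJS+T (d=15/4) ⇒ AFJST; edges |AFJS|=15/8, |T|=15/8
final tree: ((((A:21/2,F:-5/2):9/2,S:-3):3/2,J:33/4):15/8,T:15/8)
total length: 23

A,F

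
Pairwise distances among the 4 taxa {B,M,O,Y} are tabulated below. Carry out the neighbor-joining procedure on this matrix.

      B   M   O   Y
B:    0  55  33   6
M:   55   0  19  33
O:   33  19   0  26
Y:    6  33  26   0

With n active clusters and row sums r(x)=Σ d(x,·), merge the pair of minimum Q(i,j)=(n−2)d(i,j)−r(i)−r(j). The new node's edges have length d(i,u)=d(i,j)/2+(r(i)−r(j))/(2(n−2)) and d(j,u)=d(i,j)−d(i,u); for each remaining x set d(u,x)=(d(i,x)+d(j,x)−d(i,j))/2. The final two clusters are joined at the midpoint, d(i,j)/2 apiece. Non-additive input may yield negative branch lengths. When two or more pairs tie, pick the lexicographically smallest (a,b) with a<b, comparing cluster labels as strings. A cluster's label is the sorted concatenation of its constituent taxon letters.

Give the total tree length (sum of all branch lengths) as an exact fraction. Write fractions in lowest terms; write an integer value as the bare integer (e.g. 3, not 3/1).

step 1: merge (B,Y) at d=6, Q=-147; branch lengths B→41/4, Y→-17/4; new cluster BY
  updated: d(BY,M)=41, d(BY,O)=53/2
step 2: merge (BY,M) at d=41, Q=-173/2; branch lengths BY→97/4, M→67/4; new cluster BMY
  updated: d(BMY,O)=9/4
step 3: merge (BMY,O) at d=9/4; branch lengths BMY→9/8, O→9/8; new cluster BMOY
final tree: (((B:41/4,Y:-17/4):97/4,M:67/4):9/8,O:9/8)
total length: 197/4

197/4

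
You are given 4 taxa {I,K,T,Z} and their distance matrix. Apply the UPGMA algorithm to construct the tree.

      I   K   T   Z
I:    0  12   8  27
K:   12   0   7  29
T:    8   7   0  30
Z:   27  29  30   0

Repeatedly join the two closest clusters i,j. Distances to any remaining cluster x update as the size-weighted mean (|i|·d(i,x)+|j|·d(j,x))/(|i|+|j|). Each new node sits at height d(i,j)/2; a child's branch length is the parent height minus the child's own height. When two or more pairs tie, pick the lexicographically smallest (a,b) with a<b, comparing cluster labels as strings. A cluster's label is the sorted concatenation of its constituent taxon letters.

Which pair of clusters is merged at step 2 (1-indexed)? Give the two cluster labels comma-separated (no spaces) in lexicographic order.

I,KT

iteration 1: select K,T (d=7); attach at lengths (7/2, 7/2); label the merged cluster KT
  updated: d(I,KT)=10, d(KT,Z)=59/2
iteration 2: select I,KT (d=10); attach at lengths (5, 3/2); label the merged cluster IKT
  updated: d(IKT,Z)=86/3
iteration 3: select IKT,Z (d=86/3); attach at lengths (28/3, 43/3); label the merged cluster IKTZ
final tree: ((I:5,(K:7/2,T:7/2):3/2):28/3,Z:43/3)
total length: 223/6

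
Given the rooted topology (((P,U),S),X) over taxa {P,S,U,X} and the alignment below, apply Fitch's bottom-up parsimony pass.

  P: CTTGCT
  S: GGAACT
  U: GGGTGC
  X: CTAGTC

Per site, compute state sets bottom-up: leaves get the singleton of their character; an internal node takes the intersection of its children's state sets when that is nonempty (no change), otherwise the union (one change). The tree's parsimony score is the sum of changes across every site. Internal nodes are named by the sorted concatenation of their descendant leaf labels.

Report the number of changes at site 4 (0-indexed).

PU@0: {C} ∪ {G} = {C,G} (union, +1)
PSU@0: {C,G} ∩ {G} = {G} (intersection, +0)
PSUX@0: {G} ∪ {C} = {C,G} (union, +1)
PU@1: {T} ∪ {G} = {G,T} (union, +1)
PSU@1: {G,T} ∩ {G} = {G} (intersection, +0)
PSUX@1: {G} ∪ {T} = {G,T} (union, +1)
PU@2: {T} ∪ {G} = {G,T} (union, +1)
PSU@2: {G,T} ∪ {A} = {A,G,T} (union, +1)
PSUX@2: {A,G,T} ∩ {A} = {A} (intersection, +0)
PU@3: {G} ∪ {T} = {G,T} (union, +1)
PSU@3: {G,T} ∪ {A} = {A,G,T} (union, +1)
PSUX@3: {A,G,T} ∩ {G} = {G} (intersection, +0)
PU@4: {C} ∪ {G} = {C,G} (union, +1)
PSU@4: {C,G} ∩ {C} = {C} (intersection, +0)
PSUX@4: {C} ∪ {T} = {C,T} (union, +1)
PU@5: {T} ∪ {C} = {C,T} (union, +1)
PSU@5: {C,T} ∩ {T} = {T} (intersection, +0)
PSUX@5: {T} ∪ {C} = {C,T} (union, +1)
per-site changes: [2, 2, 2, 2, 2, 2]; total = 12

2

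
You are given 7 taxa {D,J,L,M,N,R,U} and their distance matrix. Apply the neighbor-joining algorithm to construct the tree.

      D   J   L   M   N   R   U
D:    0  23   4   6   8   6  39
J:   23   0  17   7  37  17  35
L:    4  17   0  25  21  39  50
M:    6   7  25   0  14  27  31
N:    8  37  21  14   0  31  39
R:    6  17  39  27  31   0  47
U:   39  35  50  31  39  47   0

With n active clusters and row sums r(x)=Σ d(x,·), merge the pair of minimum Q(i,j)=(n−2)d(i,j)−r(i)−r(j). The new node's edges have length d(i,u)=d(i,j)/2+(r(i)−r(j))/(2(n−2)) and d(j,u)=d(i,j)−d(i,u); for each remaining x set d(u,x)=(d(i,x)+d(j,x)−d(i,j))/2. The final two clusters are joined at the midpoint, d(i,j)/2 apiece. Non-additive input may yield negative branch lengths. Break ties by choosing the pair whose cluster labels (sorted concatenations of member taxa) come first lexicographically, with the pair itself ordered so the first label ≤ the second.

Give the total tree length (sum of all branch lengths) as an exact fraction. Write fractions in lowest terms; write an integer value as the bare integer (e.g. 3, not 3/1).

iteration 1: select D,R (d=6, Q=-223); attach at lengths (-51/10, 111/10); label the merged cluster DR
  updated: d(DR,J)=17, d(DR,L)=37/2, d(DR,M)=27/2, d(DR,N)=33/2, d(DR,U)=40
iteration 2: select J,L (d=17, Q=-353/2); attach at lengths (99/16, 173/16); label the merged cluster JL
  updated: d(DR,JL)=37/4, d(JL,M)=15/2, d(JL,N)=41/2, d(JL,U)=34
iteration 3: select DR,JL (d=37/4, Q=-491/4); attach at lengths (143/24, 79/24); label the merged cluster DJLR
  updated: d(DJLR,M)=47/8, d(DJLR,N)=111/8, d(DJLR,U)=259/8
iteration 4: select DJLR,M (d=47/8, Q=-365/4); attach at lengths (13/4, 21/8); label the merged cluster DJLMR
  updated: d(DJLMR,N)=11, d(DJLMR,U)=115/4
iteration 5: select DJLMR,N (d=11, Q=-315/4); attach at lengths (3/8, 85/8); label the merged cluster DJLMNR
  updated: d(DJLMNR,U)=227/8
iteration 6: select DJLMNR,U (d=227/8); attach at lengths (227/16, 227/16); label the merged cluster DJLMNRU
final tree: (((((D:-51/10,R:111/10):143/24,(J:99/16,L:173/16):79/24):13/4,M:21/8):3/8,N:85/8):227/16,U:227/16)
total length: 155/2

155/2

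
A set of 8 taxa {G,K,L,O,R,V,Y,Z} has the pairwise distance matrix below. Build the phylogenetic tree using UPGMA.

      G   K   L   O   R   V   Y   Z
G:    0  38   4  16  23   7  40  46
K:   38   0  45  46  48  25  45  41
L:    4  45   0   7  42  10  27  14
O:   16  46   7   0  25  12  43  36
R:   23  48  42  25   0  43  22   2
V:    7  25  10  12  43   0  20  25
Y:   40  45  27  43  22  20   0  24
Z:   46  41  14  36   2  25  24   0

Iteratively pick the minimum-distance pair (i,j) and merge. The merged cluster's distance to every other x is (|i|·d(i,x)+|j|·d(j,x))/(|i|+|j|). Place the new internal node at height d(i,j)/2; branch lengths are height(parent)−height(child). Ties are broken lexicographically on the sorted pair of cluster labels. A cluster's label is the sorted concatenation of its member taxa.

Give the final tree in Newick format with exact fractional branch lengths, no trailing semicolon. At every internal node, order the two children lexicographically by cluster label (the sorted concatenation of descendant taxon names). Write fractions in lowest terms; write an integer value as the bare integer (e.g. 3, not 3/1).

(((((G:2,L:2):9/4,V:17/4):19/12,O:35/6):61/6,((R:1,Z:1):21/2,Y:23/2):9/2):32/7,K:144/7)

step 1: merge (R,Z) at d=2; branch lengths R→1, Z→1; new cluster RZ
  updated: d(G,RZ)=69/2, d(K,RZ)=89/2, d(L,RZ)=28, d(O,RZ)=61/2, d(RZ,V)=34, d(RZ,Y)=23
step 2: merge (G,L) at d=4; branch lengths G→2, L→2; new cluster GL
  updated: d(GL,K)=83/2, d(GL,O)=23/2, d(GL,RZ)=125/4, d(GL,V)=17/2, d(GL,Y)=67/2
step 3: merge (GL,V) at d=17/2; branch lengths GL→9/4, V→17/4; new cluster GLV
  updated: d(GLV,K)=36, d(GLV,O)=35/3, d(GLV,RZ)=193/6, d(GLV,Y)=29
step 4: merge (GLV,O) at d=35/3; branch lengths GLV→19/12, O→35/6; new cluster GLOV
  updated: d(GLOV,K)=77/2, d(GLOV,RZ)=127/4, d(GLOV,Y)=65/2
step 5: merge (RZ,Y) at d=23; branch lengths RZ→21/2, Y→23/2; new cluster RYZ
  updated: d(GLOV,RYZ)=32, d(K,RYZ)=134/3
step 6: merge (GLOV,RYZ) at d=32; branch lengths GLOV→61/6, RYZ→9/2; new cluster GLORVYZ
  updated: d(GLORVYZ,K)=288/7
step 7: merge (GLORVYZ,K) at d=288/7; branch lengths GLORVYZ→32/7, K→144/7; new cluster GKLORVYZ
final tree: (((((G:2,L:2):9/4,V:17/4):19/12,O:35/6):61/6,((R:1,Z:1):21/2,Y:23/2):9/2):32/7,K:144/7)
total length: 6865/84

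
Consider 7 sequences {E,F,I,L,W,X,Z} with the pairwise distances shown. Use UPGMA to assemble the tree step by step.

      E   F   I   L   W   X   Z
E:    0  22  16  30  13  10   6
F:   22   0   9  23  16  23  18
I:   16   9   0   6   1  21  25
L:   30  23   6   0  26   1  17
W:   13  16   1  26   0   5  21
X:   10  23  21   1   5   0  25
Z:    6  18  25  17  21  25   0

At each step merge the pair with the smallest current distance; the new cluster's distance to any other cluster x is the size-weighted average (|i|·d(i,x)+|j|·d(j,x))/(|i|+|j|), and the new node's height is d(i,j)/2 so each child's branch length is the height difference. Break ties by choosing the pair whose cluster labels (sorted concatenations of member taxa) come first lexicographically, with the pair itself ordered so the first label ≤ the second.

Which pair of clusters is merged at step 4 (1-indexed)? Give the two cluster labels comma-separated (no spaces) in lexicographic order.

step 1: merge (I,W) at d=1; branch lengths I→1/2, W→1/2; new cluster IW
  updated: d(E,IW)=29/2, d(F,IW)=25/2, d(IW,L)=16, d(IW,X)=13, d(IW,Z)=23
step 2: merge (L,X) at d=1; branch lengths L→1/2, X→1/2; new cluster LX
  updated: d(E,LX)=20, d(F,LX)=23, d(IW,LX)=29/2, d(LX,Z)=21
step 3: merge (E,Z) at d=6; branch lengths E→3, Z→3; new cluster EZ
  updated: d(EZ,F)=20, d(EZ,IW)=75/4, d(EZ,LX)=41/2
step 4: merge (F,IW) at d=25/2; branch lengths F→25/4, IW→23/4; new cluster FIW
  updated: d(EZ,FIW)=115/6, d(FIW,LX)=52/3
step 5: merge (FIW,LX) at d=52/3; branch lengths FIW→29/12, LX→49/6; new cluster FILWX
  updated: d(EZ,FILWX)=197/10
step 6: merge (EZ,FILWX) at d=197/10; branch lengths EZ→137/20, FILWX→71/60; new cluster EFILWXZ
final tree: ((E:3,Z:3):137/20,((F:25/4,(I:1/2,W:1/2):23/4):29/12,(L:1/2,X:1/2):49/6):71/60)
total length: 2317/60

F,IW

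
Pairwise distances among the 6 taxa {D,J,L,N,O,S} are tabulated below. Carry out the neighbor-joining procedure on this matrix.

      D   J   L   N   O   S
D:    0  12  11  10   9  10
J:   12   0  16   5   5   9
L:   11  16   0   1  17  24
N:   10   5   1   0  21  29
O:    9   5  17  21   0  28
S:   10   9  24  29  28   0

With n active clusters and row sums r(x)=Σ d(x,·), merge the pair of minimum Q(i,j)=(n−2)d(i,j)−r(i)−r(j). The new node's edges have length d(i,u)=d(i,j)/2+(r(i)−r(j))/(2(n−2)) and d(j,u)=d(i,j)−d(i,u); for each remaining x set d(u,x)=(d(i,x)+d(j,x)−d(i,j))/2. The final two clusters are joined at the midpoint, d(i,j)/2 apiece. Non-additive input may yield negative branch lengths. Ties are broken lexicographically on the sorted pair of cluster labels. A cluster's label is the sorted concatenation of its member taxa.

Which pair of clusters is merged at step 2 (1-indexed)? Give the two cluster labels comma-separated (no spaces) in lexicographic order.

1. join L+N (d=1, Q=-131) ⇒ LN; edges |L|=7/8, |N|=1/8
  updated: d(D,LN)=10, d(J,LN)=10, d(LN,O)=37/2, d(LN,S)=26
2. join D+S (d=10, Q=-84) ⇒ DS; edges |D|=-1/3, |S|=31/3
  updated: d(DS,J)=11/2, d(DS,LN)=13, d(DS,O)=27/2
3. join DS+LN (d=13, Q=-95/2) ⇒ DLNS; edges |DS|=33/8, |LN|=71/8
  updated: d(DLNS,J)=5/4, d(DLNS,O)=19/2
4. join DLNS+J (d=5/4, Q=-63/4) ⇒ DJLNS; edges |DLNS|=23/8, |J|=-13/8
  updated: d(DJLNS,O)=53/8
5. join DJLNS+O (d=53/8) ⇒ DJLNOS; edges |DJLNS|=53/16, |O|=53/16
final tree: ((((D:-1/3,S:31/3):33/8,(L:7/8,N:1/8):71/8):23/8,J:-13/8):53/16,O:53/16)
total length: 255/8

D,S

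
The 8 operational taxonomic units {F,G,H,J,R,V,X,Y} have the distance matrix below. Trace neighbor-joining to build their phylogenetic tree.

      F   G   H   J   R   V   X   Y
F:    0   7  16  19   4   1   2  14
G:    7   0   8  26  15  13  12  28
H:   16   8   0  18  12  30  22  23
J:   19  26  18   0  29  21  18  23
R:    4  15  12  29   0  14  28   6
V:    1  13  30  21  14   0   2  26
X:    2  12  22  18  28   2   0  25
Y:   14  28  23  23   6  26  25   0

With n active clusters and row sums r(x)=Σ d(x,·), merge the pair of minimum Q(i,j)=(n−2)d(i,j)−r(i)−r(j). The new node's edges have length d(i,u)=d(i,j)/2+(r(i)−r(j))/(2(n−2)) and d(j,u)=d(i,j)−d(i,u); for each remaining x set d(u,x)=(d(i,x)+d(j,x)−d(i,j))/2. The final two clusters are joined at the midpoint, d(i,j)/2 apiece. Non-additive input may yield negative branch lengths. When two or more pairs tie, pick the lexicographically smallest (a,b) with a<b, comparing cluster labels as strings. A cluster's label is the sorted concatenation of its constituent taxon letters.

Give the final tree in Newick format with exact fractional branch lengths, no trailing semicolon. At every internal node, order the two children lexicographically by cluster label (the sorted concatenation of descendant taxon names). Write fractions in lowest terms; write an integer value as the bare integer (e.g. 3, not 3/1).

((((F:-97/32,(V:29/20,X:11/20):113/32):147/32,(R:-1/12,Y:73/12):249/32):31/32,(G:33/8,H:31/8):141/32):435/64,J:435/64)

iteration 1: select R,Y (d=6, Q=-217); attach at lengths (-1/12, 73/12); label the merged cluster RY
  updated: d(F,RY)=6, d(G,RY)=37/2, d(H,RY)=29/2, d(J,RY)=23, d(RY,V)=17, d(RY,X)=47/2
iteration 2: select V,X (d=2, Q=-307/2); attach at lengths (29/20, 11/20); label the merged cluster VX
  updated: d(F,VX)=1/2, d(G,VX)=23/2, d(H,VX)=25, d(J,VX)=37/2, d(RY,VX)=77/4
iteration 3: select F,VX (d=1/2, Q=-485/4); attach at lengths (-97/32, 113/32); label the merged cluster FVX
  updated: d(FVX,G)=9, d(FVX,H)=81/4, d(FVX,J)=37/2, d(FVX,RY)=99/8
iteration 4: select G,H (d=8, Q=-393/4); attach at lengths (33/8, 31/8); label the merged cluster GH
  updated: d(FVX,GH)=85/8, d(GH,J)=18, d(GH,RY)=25/2
iteration 5: select FVX,RY (d=99/8, Q=-517/8); attach at lengths (147/32, 249/32); label the merged cluster FRVXY
  updated: d(FRVXY,GH)=43/8, d(FRVXY,J)=233/16
iteration 6: select FRVXY,GH (d=43/8, Q=-607/16); attach at lengths (31/32, 141/32); label the merged cluster FGHRVXY
  updated: d(FGHRVXY,J)=435/32
iteration 7: select FGHRVXY,J (d=435/32); attach at lengths (435/64, 435/64); label the merged cluster FGHJRVXY
final tree: ((((F:-97/32,(V:29/20,X:11/20):113/32):147/32,(R:-1/12,Y:73/12):249/32):31/32,(G:33/8,H:31/8):141/32):435/64,J:435/64)
total length: 1531/32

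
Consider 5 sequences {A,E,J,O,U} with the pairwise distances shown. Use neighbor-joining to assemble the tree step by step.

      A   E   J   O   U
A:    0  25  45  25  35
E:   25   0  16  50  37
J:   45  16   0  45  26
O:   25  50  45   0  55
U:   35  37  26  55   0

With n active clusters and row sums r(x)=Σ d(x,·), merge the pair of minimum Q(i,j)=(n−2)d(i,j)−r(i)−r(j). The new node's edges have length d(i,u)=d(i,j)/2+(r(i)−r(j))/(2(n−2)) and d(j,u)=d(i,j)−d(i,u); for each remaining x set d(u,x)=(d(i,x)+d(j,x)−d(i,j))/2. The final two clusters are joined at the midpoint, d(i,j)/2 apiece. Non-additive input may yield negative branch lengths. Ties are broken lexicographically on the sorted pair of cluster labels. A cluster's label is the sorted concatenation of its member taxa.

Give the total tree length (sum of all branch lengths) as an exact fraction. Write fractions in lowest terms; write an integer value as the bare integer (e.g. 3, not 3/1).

iteration 1: select A,O (d=25, Q=-230); attach at lengths (5, 20); label the merged cluster AO
  updated: d(AO,E)=25, d(AO,J)=65/2, d(AO,U)=65/2
iteration 2: select AO,U (d=65/2, Q=-241/2); attach at lengths (119/8, 141/8); label the merged cluster AOU
  updated: d(AOU,E)=59/4, d(AOU,J)=13
iteration 3: select AOU,E (d=59/4, Q=-175/4); attach at lengths (47/8, 71/8); label the merged cluster AEOU
  updated: d(AEOU,J)=57/8
iteration 4: select AEOU,J (d=57/8); attach at lengths (57/16, 57/16); label the merged cluster AEJOU
final tree: ((((A:5,O:20):119/8,U:141/8):47/8,E:71/8):57/16,J:57/16)
total length: 635/8

635/8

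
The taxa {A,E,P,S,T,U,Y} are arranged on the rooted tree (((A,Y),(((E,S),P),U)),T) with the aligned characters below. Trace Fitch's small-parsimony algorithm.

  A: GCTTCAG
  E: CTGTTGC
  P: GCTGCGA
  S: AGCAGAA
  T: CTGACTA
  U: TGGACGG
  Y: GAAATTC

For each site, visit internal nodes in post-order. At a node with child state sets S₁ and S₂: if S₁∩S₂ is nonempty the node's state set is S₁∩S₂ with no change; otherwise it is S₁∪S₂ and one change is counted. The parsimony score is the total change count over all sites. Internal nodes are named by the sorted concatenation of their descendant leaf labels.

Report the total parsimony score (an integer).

26

site 0, node AY: A={G} ∩ Y={G} → {G} (+0)
site 0, node ES: E={C} ∪ S={A} → {A,C} (+1)
site 0, node EPS: ES={A,C} ∪ P={G} → {A,C,G} (+1)
site 0, node EPSU: EPS={A,C,G} ∪ U={T} → {A,C,G,T} (+1)
site 0, node AEPSUY: AY={G} ∩ EPSU={A,C,G,T} → {G} (+0)
site 0, node AEPSTUY: AEPSUY={G} ∪ T={C} → {C,G} (+1)
site 1, node AY: A={C} ∪ Y={A} → {A,C} (+1)
site 1, node ES: E={T} ∪ S={G} → {G,T} (+1)
site 1, node EPS: ES={G,T} ∪ P={C} → {C,G,T} (+1)
site 1, node EPSU: EPS={C,G,T} ∩ U={G} → {G} (+0)
site 1, node AEPSUY: AY={A,C} ∪ EPSU={G} → {A,C,G} (+1)
site 1, node AEPSTUY: AEPSUY={A,C,G} ∪ T={T} → {A,C,G,T} (+1)
site 2, node AY: A={T} ∪ Y={A} → {A,T} (+1)
site 2, node ES: E={G} ∪ S={C} → {C,G} (+1)
site 2, node EPS: ES={C,G} ∪ P={T} → {C,G,T} (+1)
site 2, node EPSU: EPS={C,G,T} ∩ U={G} → {G} (+0)
site 2, node AEPSUY: AY={A,T} ∪ EPSU={G} → {A,G,T} (+1)
site 2, node AEPSTUY: AEPSUY={A,G,T} ∩ T={G} → {G} (+0)
site 3, node AY: A={T} ∪ Y={A} → {A,T} (+1)
site 3, node ES: E={T} ∪ S={A} → {A,T} (+1)
site 3, node EPS: ES={A,T} ∪ P={G} → {A,G,T} (+1)
site 3, node EPSU: EPS={A,G,T} ∩ U={A} → {A} (+0)
site 3, node AEPSUY: AY={A,T} ∩ EPSU={A} → {A} (+0)
site 3, node AEPSTUY: AEPSUY={A} ∩ T={A} → {A} (+0)
site 4, node AY: A={C} ∪ Y={T} → {C,T} (+1)
site 4, node ES: E={T} ∪ S={G} → {G,T} (+1)
site 4, node EPS: ES={G,T} ∪ P={C} → {C,G,T} (+1)
site 4, node EPSU: EPS={C,G,T} ∩ U={C} → {C} (+0)
site 4, node AEPSUY: AY={C,T} ∩ EPSU={C} → {C} (+0)
site 4, node AEPSTUY: AEPSUY={C} ∩ T={C} → {C} (+0)
site 5, node AY: A={A} ∪ Y={T} → {A,T} (+1)
site 5, node ES: E={G} ∪ S={A} → {A,G} (+1)
site 5, node EPS: ES={A,G} ∩ P={G} → {G} (+0)
site 5, node EPSU: EPS={G} ∩ U={G} → {G} (+0)
site 5, node AEPSUY: AY={A,T} ∪ EPSU={G} → {A,G,T} (+1)
site 5, node AEPSTUY: AEPSUY={A,G,T} ∩ T={T} → {T} (+0)
site 6, node AY: A={G} ∪ Y={C} → {C,G} (+1)
site 6, node ES: E={C} ∪ S={A} → {A,C} (+1)
site 6, node EPS: ES={A,C} ∩ P={A} → {A} (+0)
site 6, node EPSU: EPS={A} ∪ U={G} → {A,G} (+1)
site 6, node AEPSUY: AY={C,G} ∩ EPSU={A,G} → {G} (+0)
site 6, node AEPSTUY: AEPSUY={G} ∪ T={A} → {A,G} (+1)
per-site changes: [4, 5, 4, 3, 3, 3, 4]; total = 26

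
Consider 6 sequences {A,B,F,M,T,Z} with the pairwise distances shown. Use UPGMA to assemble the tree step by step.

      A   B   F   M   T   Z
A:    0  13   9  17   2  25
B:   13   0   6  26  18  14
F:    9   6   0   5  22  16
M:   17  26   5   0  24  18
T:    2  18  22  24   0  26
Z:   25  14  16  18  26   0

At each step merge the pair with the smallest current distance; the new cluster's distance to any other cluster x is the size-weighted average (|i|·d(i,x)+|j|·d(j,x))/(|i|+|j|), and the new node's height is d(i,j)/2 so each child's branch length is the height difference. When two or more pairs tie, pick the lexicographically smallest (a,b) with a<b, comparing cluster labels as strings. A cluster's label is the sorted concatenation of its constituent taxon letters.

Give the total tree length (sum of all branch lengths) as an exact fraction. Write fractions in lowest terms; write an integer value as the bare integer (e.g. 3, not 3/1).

38

1. join A+T (d=2) ⇒ AT; edges |A|=1, |T|=1
  updated: d(AT,B)=31/2, d(AT,F)=31/2, d(AT,M)=41/2, d(AT,Z)=51/2
2. join F+M (d=5) ⇒ FM; edges |F|=5/2, |M|=5/2
  updated: d(AT,FM)=18, d(B,FM)=16, d(FM,Z)=17
3. join B+Z (d=14) ⇒ BZ; edges |B|=7, |Z|=7
  updated: d(AT,BZ)=41/2, d(BZ,FM)=33/2
4. join BZ+FM (d=33/2) ⇒ BFMZ; edges |BZ|=5/4, |FM|=23/4
  updated: d(AT,BFMZ)=77/4
5. join AT+BFMZ (d=77/4) ⇒ ABFMTZ; edges |AT|=69/8, |BFMZ|=11/8
final tree: ((A:1,T:1):69/8,((B:7,Z:7):5/4,(F:5/2,M:5/2):23/4):11/8)
total length: 38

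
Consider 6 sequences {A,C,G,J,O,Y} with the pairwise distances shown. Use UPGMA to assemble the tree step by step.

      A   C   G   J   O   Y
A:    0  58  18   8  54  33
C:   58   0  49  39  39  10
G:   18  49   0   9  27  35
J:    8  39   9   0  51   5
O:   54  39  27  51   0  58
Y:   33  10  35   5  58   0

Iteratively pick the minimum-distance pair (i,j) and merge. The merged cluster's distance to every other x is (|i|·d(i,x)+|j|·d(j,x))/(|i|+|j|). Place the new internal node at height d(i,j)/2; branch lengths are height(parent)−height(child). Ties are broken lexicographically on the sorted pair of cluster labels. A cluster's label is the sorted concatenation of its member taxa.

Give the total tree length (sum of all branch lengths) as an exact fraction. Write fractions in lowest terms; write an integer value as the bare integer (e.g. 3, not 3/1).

3497/40

step 1: merge (J,Y) at d=5; branch lengths J→5/2, Y→5/2; new cluster JY
  updated: d(A,JY)=41/2, d(C,JY)=49/2, d(G,JY)=22, d(JY,O)=109/2
step 2: merge (A,G) at d=18; branch lengths A→9, G→9; new cluster AG
  updated: d(AG,C)=107/2, d(AG,JY)=85/4, d(AG,O)=81/2
step 3: merge (AG,JY) at d=85/4; branch lengths AG→13/8, JY→65/8; new cluster AGJY
  updated: d(AGJY,C)=39, d(AGJY,O)=95/2
step 4: merge (AGJY,C) at d=39; branch lengths AGJY→71/8, C→39/2; new cluster ACGJY
  updated: d(ACGJY,O)=229/5
step 5: merge (ACGJY,O) at d=229/5; branch lengths ACGJY→17/5, O→229/10; new cluster ACGJOY
final tree: ((((A:9,G:9):13/8,(J:5/2,Y:5/2):65/8):71/8,C:39/2):17/5,O:229/10)
total length: 3497/40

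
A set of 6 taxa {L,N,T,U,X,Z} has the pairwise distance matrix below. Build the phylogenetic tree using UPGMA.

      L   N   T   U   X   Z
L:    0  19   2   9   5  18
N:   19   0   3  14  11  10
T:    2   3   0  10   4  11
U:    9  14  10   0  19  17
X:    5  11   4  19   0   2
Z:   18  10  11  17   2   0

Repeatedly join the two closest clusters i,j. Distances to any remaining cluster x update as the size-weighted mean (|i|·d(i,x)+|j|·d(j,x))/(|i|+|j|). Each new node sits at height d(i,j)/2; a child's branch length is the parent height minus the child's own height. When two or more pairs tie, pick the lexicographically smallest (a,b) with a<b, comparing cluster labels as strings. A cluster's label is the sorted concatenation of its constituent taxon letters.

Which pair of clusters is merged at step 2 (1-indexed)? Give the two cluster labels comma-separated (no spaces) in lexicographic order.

X,Z

iteration 1: select L,T (d=2); attach at lengths (1, 1); label the merged cluster LT
  updated: d(LT,N)=11, d(LT,U)=19/2, d(LT,X)=9/2, d(LT,Z)=29/2
iteration 2: select X,Z (d=2); attach at lengths (1, 1); label the merged cluster XZ
  updated: d(LT,XZ)=19/2, d(N,XZ)=21/2, d(U,XZ)=18
iteration 3: select LT,U (d=19/2); attach at lengths (15/4, 19/4); label the merged cluster LTU
  updated: d(LTU,N)=12, d(LTU,XZ)=37/3
iteration 4: select N,XZ (d=21/2); attach at lengths (21/4, 17/4); label the merged cluster NXZ
  updated: d(LTU,NXZ)=110/9
iteration 5: select LTU,NXZ (d=110/9); attach at lengths (49/36, 31/36); label the merged cluster LNTUXZ
final tree: (((L:1,T:1):15/4,U:19/4):49/36,(N:21/4,(X:1,Z:1):17/4):31/36)
total length: 218/9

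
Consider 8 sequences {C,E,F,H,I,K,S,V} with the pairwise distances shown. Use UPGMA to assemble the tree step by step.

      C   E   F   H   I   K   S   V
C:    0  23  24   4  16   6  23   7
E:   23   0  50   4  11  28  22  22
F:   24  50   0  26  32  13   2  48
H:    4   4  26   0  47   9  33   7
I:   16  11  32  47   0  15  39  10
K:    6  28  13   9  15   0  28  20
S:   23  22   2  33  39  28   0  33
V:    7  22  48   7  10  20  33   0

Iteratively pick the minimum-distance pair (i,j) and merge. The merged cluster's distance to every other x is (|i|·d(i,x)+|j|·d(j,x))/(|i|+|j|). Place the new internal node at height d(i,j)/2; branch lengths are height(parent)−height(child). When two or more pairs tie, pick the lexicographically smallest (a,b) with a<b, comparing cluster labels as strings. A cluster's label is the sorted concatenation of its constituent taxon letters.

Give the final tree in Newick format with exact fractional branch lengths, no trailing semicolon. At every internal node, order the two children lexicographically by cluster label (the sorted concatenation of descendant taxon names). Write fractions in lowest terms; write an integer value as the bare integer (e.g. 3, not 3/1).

step 1: merge (F,S) at d=2; branch lengths F→1, S→1; new cluster FS
  updated: d(C,FS)=47/2, d(E,FS)=36, d(FS,H)=59/2, d(FS,I)=71/2, d(FS,K)=41/2, d(FS,V)=81/2
step 2: merge (C,H) at d=4; branch lengths C→2, H→2; new cluster CH
  updated: d(CH,E)=27/2, d(CH,FS)=53/2, d(CH,I)=63/2, d(CH,K)=15/2, d(CH,V)=7
step 3: merge (CH,V) at d=7; branch lengths CH→3/2, V→7/2; new cluster CHV
  updated: d(CHV,E)=49/3, d(CHV,FS)=187/6, d(CHV,I)=73/3, d(CHV,K)=35/3
step 4: merge (E,I) at d=11; branch lengths E→11/2, I→11/2; new cluster EI
  updated: d(CHV,EI)=61/3, d(EI,FS)=143/4, d(EI,K)=43/2
step 5: merge (CHV,K) at d=35/3; branch lengths CHV→7/3, K→35/6; new cluster CHKV
  updated: d(CHKV,EI)=165/8, d(CHKV,FS)=57/2
step 6: merge (CHKV,EI) at d=165/8; branch lengths CHKV→215/48, EI→77/16; new cluster CEHIKV
  updated: d(CEHIKV,FS)=371/12
step 7: merge (CEHIKV,FS) at d=371/12; branch lengths CEHIKV→247/48, FS→347/24; new cluster CEFHIKSV
final tree: (((((C:2,H:2):3/2,V:7/2):7/3,K:35/6):215/48,(E:11/2,I:11/2):77/16):247/48,(F:1,S:1):347/24)
total length: 945/16

(((((C:2,H:2):3/2,V:7/2):7/3,K:35/6):215/48,(E:11/2,I:11/2):77/16):247/48,(F:1,S:1):347/24)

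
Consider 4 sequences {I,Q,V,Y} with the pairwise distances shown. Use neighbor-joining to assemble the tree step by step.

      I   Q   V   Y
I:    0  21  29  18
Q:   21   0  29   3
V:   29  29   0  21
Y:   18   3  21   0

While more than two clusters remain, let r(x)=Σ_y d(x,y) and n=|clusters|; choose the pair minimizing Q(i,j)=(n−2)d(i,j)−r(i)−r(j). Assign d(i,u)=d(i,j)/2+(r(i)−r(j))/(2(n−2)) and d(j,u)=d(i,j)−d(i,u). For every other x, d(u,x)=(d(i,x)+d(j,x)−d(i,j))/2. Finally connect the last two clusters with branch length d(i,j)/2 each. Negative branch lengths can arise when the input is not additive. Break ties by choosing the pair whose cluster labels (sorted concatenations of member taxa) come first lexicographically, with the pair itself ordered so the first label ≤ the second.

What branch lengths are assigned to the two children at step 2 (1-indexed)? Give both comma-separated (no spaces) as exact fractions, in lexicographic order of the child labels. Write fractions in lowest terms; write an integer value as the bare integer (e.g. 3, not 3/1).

25/4,17/4

step 1: merge (I,V) at d=29, Q=-89; branch lengths I→47/4, V→69/4; new cluster IV
  updated: d(IV,Q)=21/2, d(IV,Y)=5
step 2: merge (IV,Q) at d=21/2, Q=-37/2; branch lengths IV→25/4, Q→17/4; new cluster IQV
  updated: d(IQV,Y)=-5/4
step 3: merge (IQV,Y) at d=-5/4; branch lengths IQV→-5/8, Y→-5/8; new cluster IQVY
final tree: (((I:47/4,V:69/4):25/4,Q:17/4):-5/8,Y:-5/8)
total length: 153/4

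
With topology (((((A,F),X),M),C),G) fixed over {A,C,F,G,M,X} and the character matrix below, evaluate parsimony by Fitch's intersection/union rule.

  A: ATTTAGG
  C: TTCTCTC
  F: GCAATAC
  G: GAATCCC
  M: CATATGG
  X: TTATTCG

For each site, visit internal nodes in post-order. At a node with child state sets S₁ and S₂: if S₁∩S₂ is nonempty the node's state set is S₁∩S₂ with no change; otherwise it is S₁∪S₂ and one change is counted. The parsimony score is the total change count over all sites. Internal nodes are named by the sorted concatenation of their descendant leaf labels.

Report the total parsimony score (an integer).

20

site 0, node AF: A={A} ∪ F={G} → {A,G} (+1)
site 0, node AFX: AF={A,G} ∪ X={T} → {A,G,T} (+1)
site 0, node AFMX: AFX={A,G,T} ∪ M={C} → {A,C,G,T} (+1)
site 0, node ACFMX: AFMX={A,C,G,T} ∩ C={T} → {T} (+0)
site 0, node ACFGMX: ACFMX={T} ∪ G={G} → {G,T} (+1)
site 1, node AF: A={T} ∪ F={C} → {C,T} (+1)
site 1, node AFX: AF={C,T} ∩ X={T} → {T} (+0)
site 1, node AFMX: AFX={T} ∪ M={A} → {A,T} (+1)
site 1, node ACFMX: AFMX={A,T} ∩ C={T} → {T} (+0)
site 1, node ACFGMX: ACFMX={T} ∪ G={A} → {A,T} (+1)
site 2, node AF: A={T} ∪ F={A} → {A,T} (+1)
site 2, node AFX: AF={A,T} ∩ X={A} → {A} (+0)
site 2, node AFMX: AFX={A} ∪ M={T} → {A,T} (+1)
site 2, node ACFMX: AFMX={A,T} ∪ C={C} → {A,C,T} (+1)
site 2, node ACFGMX: ACFMX={A,C,T} ∩ G={A} → {A} (+0)
site 3, node AF: A={T} ∪ F={A} → {A,T} (+1)
site 3, node AFX: AF={A,T} ∩ X={T} → {T} (+0)
site 3, node AFMX: AFX={T} ∪ M={A} → {A,T} (+1)
site 3, node ACFMX: AFMX={A,T} ∩ C={T} → {T} (+0)
site 3, node ACFGMX: ACFMX={T} ∩ G={T} → {T} (+0)
site 4, node AF: A={A} ∪ F={T} → {A,T} (+1)
site 4, node AFX: AF={A,T} ∩ X={T} → {T} (+0)
site 4, node AFMX: AFX={T} ∩ M={T} → {T} (+0)
site 4, node ACFMX: AFMX={T} ∪ C={C} → {C,T} (+1)
site 4, node ACFGMX: ACFMX={C,T} ∩ G={C} → {C} (+0)
site 5, node AF: A={G} ∪ F={A} → {A,G} (+1)
site 5, node AFX: AF={A,G} ∪ X={C} → {A,C,G} (+1)
site 5, node AFMX: AFX={A,C,G} ∩ M={G} → {G} (+0)
site 5, node ACFMX: AFMX={G} ∪ C={T} → {G,T} (+1)
site 5, node ACFGMX: ACFMX={G,T} ∪ G={C} → {C,G,T} (+1)
site 6, node AF: A={G} ∪ F={C} → {C,G} (+1)
site 6, node AFX: AF={C,G} ∩ X={G} → {G} (+0)
site 6, node AFMX: AFX={G} ∩ M={G} → {G} (+0)
site 6, node ACFMX: AFMX={G} ∪ C={C} → {C,G} (+1)
site 6, node ACFGMX: ACFMX={C,G} ∩ G={C} → {C} (+0)
per-site changes: [4, 3, 3, 2, 2, 4, 2]; total = 20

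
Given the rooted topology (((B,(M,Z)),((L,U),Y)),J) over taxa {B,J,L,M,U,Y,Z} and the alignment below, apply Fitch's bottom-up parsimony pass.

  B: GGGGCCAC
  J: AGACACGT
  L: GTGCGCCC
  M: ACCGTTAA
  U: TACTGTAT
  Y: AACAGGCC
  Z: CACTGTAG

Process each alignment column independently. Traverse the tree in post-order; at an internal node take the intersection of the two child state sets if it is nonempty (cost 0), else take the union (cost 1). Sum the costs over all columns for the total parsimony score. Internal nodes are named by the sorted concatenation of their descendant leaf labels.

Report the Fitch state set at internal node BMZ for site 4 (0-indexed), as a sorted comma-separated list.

[col 0] MZ: children M:{A}, Z:{C} ∪→ {A,C}; cost 1
[col 0] BMZ: children B:{G}, MZ:{A,C} ∪→ {A,C,G}; cost 1
[col 0] LU: children L:{G}, U:{T} ∪→ {G,T}; cost 1
[col 0] LUY: children LU:{G,T}, Y:{A} ∪→ {A,G,T}; cost 1
[col 0] BLMUYZ: children BMZ:{A,C,G}, LUY:{A,G,T} ∩→ {A,G}; cost 0
[col 0] BJLMUYZ: children BLMUYZ:{A,G}, J:{A} ∩→ {A}; cost 0
[col 1] MZ: children M:{C}, Z:{A} ∪→ {A,C}; cost 1
[col 1] BMZ: children B:{G}, MZ:{A,C} ∪→ {A,C,G}; cost 1
[col 1] LU: children L:{T}, U:{A} ∪→ {A,T}; cost 1
[col 1] LUY: children LU:{A,T}, Y:{A} ∩→ {A}; cost 0
[col 1] BLMUYZ: children BMZ:{A,C,G}, LUY:{A} ∩→ {A}; cost 0
[col 1] BJLMUYZ: children BLMUYZ:{A}, J:{G} ∪→ {A,G}; cost 1
[col 2] MZ: children M:{C}, Z:{C} ∩→ {C}; cost 0
[col 2] BMZ: children B:{G}, MZ:{C} ∪→ {C,G}; cost 1
[col 2] LU: children L:{G}, U:{C} ∪→ {C,G}; cost 1
[col 2] LUY: children LU:{C,G}, Y:{C} ∩→ {C}; cost 0
[col 2] BLMUYZ: children BMZ:{C,G}, LUY:{C} ∩→ {C}; cost 0
[col 2] BJLMUYZ: children BLMUYZ:{C}, J:{A} ∪→ {A,C}; cost 1
[col 3] MZ: children M:{G}, Z:{T} ∪→ {G,T}; cost 1
[col 3] BMZ: children B:{G}, MZ:{G,T} ∩→ {G}; cost 0
[col 3] LU: children L:{C}, U:{T} ∪→ {C,T}; cost 1
[col 3] LUY: children LU:{C,T}, Y:{A} ∪→ {A,C,T}; cost 1
[col 3] BLMUYZ: children BMZ:{G}, LUY:{A,C,T} ∪→ {A,C,G,T}; cost 1
[col 3] BJLMUYZ: children BLMUYZ:{A,C,G,T}, J:{C} ∩→ {C}; cost 0
[col 4] MZ: children M:{T}, Z:{G} ∪→ {G,T}; cost 1
[col 4] BMZ: children B:{C}, MZ:{G,T} ∪→ {C,G,T}; cost 1
[col 4] LU: children L:{G}, U:{G} ∩→ {G}; cost 0
[col 4] LUY: children LU:{G}, Y:{G} ∩→ {G}; cost 0
[col 4] BLMUYZ: children BMZ:{C,G,T}, LUY:{G} ∩→ {G}; cost 0
[col 4] BJLMUYZ: children BLMUYZ:{G}, J:{A} ∪→ {A,G}; cost 1
[col 5] MZ: children M:{T}, Z:{T} ∩→ {T}; cost 0
[col 5] BMZ: children B:{C}, MZ:{T} ∪→ {C,T}; cost 1
[col 5] LU: children L:{C}, U:{T} ∪→ {C,T}; cost 1
[col 5] LUY: children LU:{C,T}, Y:{G} ∪→ {C,G,T}; cost 1
[col 5] BLMUYZ: children BMZ:{C,T}, LUY:{C,G,T} ∩→ {C,T}; cost 0
[col 5] BJLMUYZ: children BLMUYZ:{C,T}, J:{C} ∩→ {C}; cost 0
[col 6] MZ: children M:{A}, Z:{A} ∩→ {A}; cost 0
[col 6] BMZ: children B:{A}, MZ:{A} ∩→ {A}; cost 0
[col 6] LU: children L:{C}, U:{A} ∪→ {A,C}; cost 1
[col 6] LUY: children LU:{A,C}, Y:{C} ∩→ {C}; cost 0
[col 6] BLMUYZ: children BMZ:{A}, LUY:{C} ∪→ {A,C}; cost 1
[col 6] BJLMUYZ: children BLMUYZ:{A,C}, J:{G} ∪→ {A,C,G}; cost 1
[col 7] MZ: children M:{A}, Z:{G} ∪→ {A,G}; cost 1
[col 7] BMZ: children B:{C}, MZ:{A,G} ∪→ {A,C,G}; cost 1
[col 7] LU: children L:{C}, U:{T} ∪→ {C,T}; cost 1
[col 7] LUY: children LU:{C,T}, Y:{C} ∩→ {C}; cost 0
[col 7] BLMUYZ: children BMZ:{A,C,G}, LUY:{C} ∩→ {C}; cost 0
[col 7] BJLMUYZ: children BLMUYZ:{C}, J:{T} ∪→ {C,T}; cost 1
per-site changes: [4, 4, 3, 4, 3, 3, 3, 4]; total = 28

C,G,T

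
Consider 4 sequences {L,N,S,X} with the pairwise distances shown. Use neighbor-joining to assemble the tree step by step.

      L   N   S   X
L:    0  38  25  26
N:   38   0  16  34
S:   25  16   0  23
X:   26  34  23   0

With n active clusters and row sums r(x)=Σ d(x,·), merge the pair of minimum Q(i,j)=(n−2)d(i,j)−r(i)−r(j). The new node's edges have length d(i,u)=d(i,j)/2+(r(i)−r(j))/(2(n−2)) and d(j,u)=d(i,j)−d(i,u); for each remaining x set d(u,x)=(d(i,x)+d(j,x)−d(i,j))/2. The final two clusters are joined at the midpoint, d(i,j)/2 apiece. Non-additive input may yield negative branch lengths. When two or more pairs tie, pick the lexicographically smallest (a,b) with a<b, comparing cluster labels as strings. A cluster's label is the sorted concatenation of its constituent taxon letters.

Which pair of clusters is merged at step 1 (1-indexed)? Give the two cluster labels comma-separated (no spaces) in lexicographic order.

iteration 1: select L,X (d=26, Q=-120); attach at lengths (29/2, 23/2); label the merged cluster LX
  updated: d(LX,N)=23, d(LX,S)=11
iteration 2: select LX,N (d=23, Q=-50); attach at lengths (9, 14); label the merged cluster LNX
  updated: d(LNX,S)=2
iteration 3: select LNX,S (d=2); attach at lengths (1, 1); label the merged cluster LNSX
final tree: (((L:29/2,X:23/2):9,N:14):1,S:1)
total length: 51

L,X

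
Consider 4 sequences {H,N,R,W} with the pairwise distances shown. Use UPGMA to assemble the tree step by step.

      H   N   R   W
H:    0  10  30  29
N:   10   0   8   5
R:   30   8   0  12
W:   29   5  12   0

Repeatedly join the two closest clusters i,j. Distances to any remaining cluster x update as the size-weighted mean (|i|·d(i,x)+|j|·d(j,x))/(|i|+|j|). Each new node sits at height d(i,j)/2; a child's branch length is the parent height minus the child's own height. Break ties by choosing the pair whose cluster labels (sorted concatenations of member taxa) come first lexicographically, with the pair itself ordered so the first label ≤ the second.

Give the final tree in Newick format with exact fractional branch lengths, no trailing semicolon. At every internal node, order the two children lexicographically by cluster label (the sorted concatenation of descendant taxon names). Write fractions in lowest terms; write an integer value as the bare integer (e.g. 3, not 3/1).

(H:23/2,((N:5/2,W:5/2):5/2,R:5):13/2)

step 1: merge (N,W) at d=5; branch lengths N→5/2, W→5/2; new cluster NW
  updated: d(H,NW)=39/2, d(NW,R)=10
step 2: merge (NW,R) at d=10; branch lengths NW→5/2, R→5; new cluster NRW
  updated: d(H,NRW)=23
step 3: merge (H,NRW) at d=23; branch lengths H→23/2, NRW→13/2; new cluster HNRW
final tree: (H:23/2,((N:5/2,W:5/2):5/2,R:5):13/2)
total length: 61/2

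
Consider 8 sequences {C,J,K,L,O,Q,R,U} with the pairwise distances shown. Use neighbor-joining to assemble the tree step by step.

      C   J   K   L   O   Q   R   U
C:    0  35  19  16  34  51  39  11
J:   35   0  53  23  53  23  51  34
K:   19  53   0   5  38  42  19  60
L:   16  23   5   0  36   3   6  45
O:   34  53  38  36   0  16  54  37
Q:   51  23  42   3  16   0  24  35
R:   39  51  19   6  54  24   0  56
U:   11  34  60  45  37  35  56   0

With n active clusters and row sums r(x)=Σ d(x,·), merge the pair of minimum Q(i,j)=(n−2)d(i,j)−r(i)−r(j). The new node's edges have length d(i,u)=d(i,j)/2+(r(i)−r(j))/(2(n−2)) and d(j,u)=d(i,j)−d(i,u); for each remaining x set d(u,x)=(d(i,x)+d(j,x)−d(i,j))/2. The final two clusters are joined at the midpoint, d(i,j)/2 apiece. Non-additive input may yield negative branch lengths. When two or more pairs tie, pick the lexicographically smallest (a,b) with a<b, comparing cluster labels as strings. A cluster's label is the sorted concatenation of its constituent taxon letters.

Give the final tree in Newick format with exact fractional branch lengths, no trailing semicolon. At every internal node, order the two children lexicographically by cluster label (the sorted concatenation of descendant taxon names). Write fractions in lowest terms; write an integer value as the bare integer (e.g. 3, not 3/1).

iteration 1: select C,U (d=11, Q=-417); attach at lengths (-7/12, 139/12); label the merged cluster CU
  updated: d(CU,J)=29, d(CU,K)=34, d(CU,L)=25, d(CU,O)=30, d(CU,Q)=75/2, d(CU,R)=42
iteration 2: select O,Q (d=16, Q=-585/2); attach at lengths (323/20, -3/20); label the merged cluster OQ
  updated: d(CU,OQ)=103/4, d(J,OQ)=30, d(K,OQ)=32, d(L,OQ)=23/2, d(OQ,R)=31
iteration 3: select CU,J (d=29, Q=-903/4); attach at lengths (343/32, 585/32); label the merged cluster CJU
  updated: d(CJU,K)=29, d(CJU,L)=19/2, d(CJU,OQ)=107/8, d(CJU,R)=32
iteration 4: select CJU,OQ (d=107/8, Q=-1053/8); attach at lengths (289/48, 353/48); label the merged cluster CJOQU
  updated: d(CJOQU,K)=381/16, d(CJOQU,L)=61/16, d(CJOQU,R)=397/16
iteration 5: select CJOQU,L (d=61/16, Q=-477/8); attach at lengths (181/16, -15/2); label the merged cluster CJLOQU
  updated: d(CJLOQU,K)=25/2, d(CJLOQU,R)=27/2
iteration 6: select CJLOQU,K (d=25/2, Q=-45); attach at lengths (7/2, 9); label the merged cluster CJKLOQU
  updated: d(CJKLOQU,R)=10
iteration 7: select CJKLOQU,R (d=10); attach at lengths (5, 5); label the merged cluster CJKLOQRU
final tree: ((((((C:-7/12,U:139/12):343/32,J:585/32):289/48,(O:323/20,Q:-3/20):353/48):181/16,L:-15/2):7/2,K:9):5,R:5)
total length: 1531/16

((((((C:-7/12,U:139/12):343/32,J:585/32):289/48,(O:323/20,Q:-3/20):353/48):181/16,L:-15/2):7/2,K:9):5,R:5)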